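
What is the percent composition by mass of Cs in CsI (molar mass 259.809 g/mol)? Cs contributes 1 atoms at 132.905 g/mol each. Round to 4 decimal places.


pct = 100 * (n_elem * M_elem) / M_total
mass_contribution = 1 * 132.905 = 132.905 g/mol
pct = 100 * 132.905 / 259.809
pct = 51.15488686 %, rounded to 4 dp:

51.1549 %


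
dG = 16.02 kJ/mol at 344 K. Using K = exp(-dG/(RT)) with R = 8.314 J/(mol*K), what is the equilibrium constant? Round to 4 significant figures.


dG is in kJ/mol; multiply by 1000 to match R in J/(mol*K).
RT = 8.314 * 344 = 2860.016 J/mol
exponent = -dG*1000 / (RT) = -(16.02*1000) / 2860.016 = -5.60136727
K = exp(-5.60136727)
K = 0.0036928112, rounded to 4 significant figures:

0.003693


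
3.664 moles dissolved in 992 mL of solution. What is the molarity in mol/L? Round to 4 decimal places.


Convert volume to liters: V_L = V_mL / 1000.
V_L = 992 / 1000 = 0.992 L
M = n / V_L = 3.664 / 0.992
M = 3.69354839 mol/L, rounded to 4 dp:

3.6935 mol/L


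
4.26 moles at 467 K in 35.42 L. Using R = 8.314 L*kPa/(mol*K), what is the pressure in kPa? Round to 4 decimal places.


PV = nRT, solve for P = nRT / V.
nRT = 4.26 * 8.314 * 467 = 16540.0379
P = 16540.0379 / 35.42
P = 466.96888481 kPa, rounded to 4 dp:

466.9689 kPa


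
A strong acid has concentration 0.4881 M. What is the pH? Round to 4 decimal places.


A strong acid dissociates completely, so [H+] equals the given concentration.
pH = -log10([H+]) = -log10(0.4881)
pH = 0.31149119, rounded to 4 dp:

0.3115


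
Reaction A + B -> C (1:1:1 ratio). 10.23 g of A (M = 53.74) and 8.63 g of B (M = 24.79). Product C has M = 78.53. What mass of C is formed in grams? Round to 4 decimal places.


Find moles of each reactant; the smaller value is the limiting reagent in a 1:1:1 reaction, so moles_C equals moles of the limiter.
n_A = mass_A / M_A = 10.23 / 53.74 = 0.190361 mol
n_B = mass_B / M_B = 8.63 / 24.79 = 0.348124 mol
Limiting reagent: A (smaller), n_limiting = 0.190361 mol
mass_C = n_limiting * M_C = 0.190361 * 78.53
mass_C = 14.94904933 g, rounded to 4 dp:

14.9490 g


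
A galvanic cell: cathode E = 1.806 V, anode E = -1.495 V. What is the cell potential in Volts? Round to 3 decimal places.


Standard cell potential: E_cell = E_cathode - E_anode.
E_cell = 1.806 - (-1.495)
E_cell = 3.301 V, rounded to 3 dp:

3.301 V


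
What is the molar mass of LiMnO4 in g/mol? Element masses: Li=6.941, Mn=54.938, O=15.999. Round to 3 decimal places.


M = sum(count * atomic_mass) over atoms.
M = 1*6.941 + 1*54.938 + 4*15.999
M = 6.941 + 54.938 + 63.996
M = 125.875 g/mol, rounded to 3 dp:

125.875 g/mol


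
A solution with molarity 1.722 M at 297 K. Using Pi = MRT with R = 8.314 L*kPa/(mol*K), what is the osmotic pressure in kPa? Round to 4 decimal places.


Osmotic pressure (van't Hoff): Pi = M*R*T.
RT = 8.314 * 297 = 2469.258
Pi = 1.722 * 2469.258
Pi = 4252.062276 kPa, rounded to 4 dp:

4252.0623 kPa


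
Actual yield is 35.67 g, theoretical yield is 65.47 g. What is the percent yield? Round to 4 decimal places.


% yield = 100 * actual / theoretical
% yield = 100 * 35.67 / 65.47
% yield = 54.4829693 %, rounded to 4 dp:

54.4830 %


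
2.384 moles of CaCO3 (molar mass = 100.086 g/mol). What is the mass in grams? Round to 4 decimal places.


mass = n * M
mass = 2.384 * 100.086
mass = 238.605024 g, rounded to 4 dp:

238.6050 g


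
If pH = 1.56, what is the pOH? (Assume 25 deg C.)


At 25 deg C, pH + pOH = 14.
pOH = 14 - pH = 14 - 1.56
pOH = 12.44:

12.44


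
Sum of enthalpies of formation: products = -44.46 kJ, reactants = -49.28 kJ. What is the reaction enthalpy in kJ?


dH_rxn = sum(dH_f products) - sum(dH_f reactants)
dH_rxn = -44.46 - (-49.28)
dH_rxn = 4.82 kJ:

4.82 kJ


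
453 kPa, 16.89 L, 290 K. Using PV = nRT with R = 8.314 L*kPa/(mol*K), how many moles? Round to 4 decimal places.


PV = nRT, solve for n = PV / (RT).
PV = 453 * 16.89 = 7651.17
RT = 8.314 * 290 = 2411.06
n = 7651.17 / 2411.06
n = 3.17336358 mol, rounded to 4 dp:

3.1734 mol


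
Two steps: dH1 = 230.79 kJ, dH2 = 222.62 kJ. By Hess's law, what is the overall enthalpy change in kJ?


Hess's law: enthalpy is a state function, so add the step enthalpies.
dH_total = dH1 + dH2 = 230.79 + (222.62)
dH_total = 453.41 kJ:

453.41 kJ


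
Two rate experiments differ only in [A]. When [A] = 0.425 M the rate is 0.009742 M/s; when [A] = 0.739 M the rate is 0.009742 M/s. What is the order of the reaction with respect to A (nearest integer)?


Rate is proportional to [A]^n, so rate2/rate1 = ([A]2/[A]1)^n. Take logs to solve for n.
rate2/rate1 = 0.009742 / 0.009742 = 1.0
[A]2/[A]1 = 0.739 / 0.425 = 1.7388
n = ln(1.0) / ln(1.7388) = 0.0
Nearest integer order:

0


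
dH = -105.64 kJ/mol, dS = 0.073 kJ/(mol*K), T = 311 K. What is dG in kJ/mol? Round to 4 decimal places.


Gibbs: dG = dH - T*dS (consistent units, dS already in kJ/(mol*K)).
T*dS = 311 * 0.073 = 22.703
dG = -105.64 - (22.703)
dG = -128.343 kJ/mol, rounded to 4 dp:

-128.3430 kJ/mol


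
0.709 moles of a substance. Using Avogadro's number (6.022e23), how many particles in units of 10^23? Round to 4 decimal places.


N = n * NA, then divide by 1e23 for the requested units.
N / 1e23 = n * 6.022
N / 1e23 = 0.709 * 6.022
N / 1e23 = 4.269598, rounded to 4 dp:

4.2696


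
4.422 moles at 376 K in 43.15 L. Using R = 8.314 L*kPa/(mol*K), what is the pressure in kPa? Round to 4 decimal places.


PV = nRT, solve for P = nRT / V.
nRT = 4.422 * 8.314 * 376 = 13823.455
P = 13823.455 / 43.15
P = 320.35816918 kPa, rounded to 4 dp:

320.3582 kPa


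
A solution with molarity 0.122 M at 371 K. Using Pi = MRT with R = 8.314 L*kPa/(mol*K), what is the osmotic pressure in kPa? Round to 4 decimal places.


Osmotic pressure (van't Hoff): Pi = M*R*T.
RT = 8.314 * 371 = 3084.494
Pi = 0.122 * 3084.494
Pi = 376.308268 kPa, rounded to 4 dp:

376.3083 kPa


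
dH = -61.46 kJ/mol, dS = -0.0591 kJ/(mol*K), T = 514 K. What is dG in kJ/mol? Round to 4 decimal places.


Gibbs: dG = dH - T*dS (consistent units, dS already in kJ/(mol*K)).
T*dS = 514 * -0.0591 = -30.3774
dG = -61.46 - (-30.3774)
dG = -31.0826 kJ/mol, rounded to 4 dp:

-31.0826 kJ/mol


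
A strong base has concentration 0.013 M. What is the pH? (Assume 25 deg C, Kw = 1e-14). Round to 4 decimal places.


A strong base dissociates completely, so [OH-] equals the given concentration.
pOH = -log10([OH-]) = -log10(0.013) = 1.886057
pH = 14 - pOH = 14 - 1.886057
pH = 12.113943, rounded to 4 dp:

12.1139


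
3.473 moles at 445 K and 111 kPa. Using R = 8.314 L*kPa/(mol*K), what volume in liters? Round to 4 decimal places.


PV = nRT, solve for V = nRT / P.
nRT = 3.473 * 8.314 * 445 = 12849.1623
V = 12849.1623 / 111
V = 115.75821892 L, rounded to 4 dp:

115.7582 L


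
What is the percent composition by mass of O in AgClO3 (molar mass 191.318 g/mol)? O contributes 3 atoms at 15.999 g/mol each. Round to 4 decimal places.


pct = 100 * (n_elem * M_elem) / M_total
mass_contribution = 3 * 15.999 = 47.997 g/mol
pct = 100 * 47.997 / 191.318
pct = 25.08755057 %, rounded to 4 dp:

25.0876 %


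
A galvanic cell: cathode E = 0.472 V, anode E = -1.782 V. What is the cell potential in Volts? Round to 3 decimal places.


Standard cell potential: E_cell = E_cathode - E_anode.
E_cell = 0.472 - (-1.782)
E_cell = 2.254 V, rounded to 3 dp:

2.254 V


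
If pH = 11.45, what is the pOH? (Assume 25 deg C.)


At 25 deg C, pH + pOH = 14.
pOH = 14 - pH = 14 - 11.45
pOH = 2.55:

2.55


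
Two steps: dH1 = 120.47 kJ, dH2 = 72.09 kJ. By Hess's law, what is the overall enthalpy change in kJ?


Hess's law: enthalpy is a state function, so add the step enthalpies.
dH_total = dH1 + dH2 = 120.47 + (72.09)
dH_total = 192.56 kJ:

192.56 kJ


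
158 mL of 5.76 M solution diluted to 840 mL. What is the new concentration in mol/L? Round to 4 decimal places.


Dilution: M1*V1 = M2*V2, solve for M2.
M2 = M1*V1 / V2
M2 = 5.76 * 158 / 840
M2 = 910.08 / 840
M2 = 1.08342857 mol/L, rounded to 4 dp:

1.0834 mol/L


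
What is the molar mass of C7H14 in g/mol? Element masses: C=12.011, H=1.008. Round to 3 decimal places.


M = sum(count * atomic_mass) over atoms.
M = 7*12.011 + 14*1.008
M = 84.077 + 14.112
M = 98.189 g/mol, rounded to 3 dp:

98.189 g/mol


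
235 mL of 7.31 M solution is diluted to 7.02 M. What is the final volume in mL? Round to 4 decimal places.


Dilution: M1*V1 = M2*V2, solve for V2.
V2 = M1*V1 / M2
V2 = 7.31 * 235 / 7.02
V2 = 1717.85 / 7.02
V2 = 244.70797721 mL, rounded to 4 dp:

244.7080 mL


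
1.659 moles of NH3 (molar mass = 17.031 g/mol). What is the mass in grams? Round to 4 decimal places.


mass = n * M
mass = 1.659 * 17.031
mass = 28.254429 g, rounded to 4 dp:

28.2544 g


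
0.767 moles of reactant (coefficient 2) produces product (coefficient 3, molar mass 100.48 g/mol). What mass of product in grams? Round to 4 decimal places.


Use the coefficient ratio to convert reactant moles to product moles, then multiply by the product's molar mass.
moles_P = moles_R * (coeff_P / coeff_R) = 0.767 * (3/2) = 1.1505
mass_P = moles_P * M_P = 1.1505 * 100.48
mass_P = 115.60224 g, rounded to 4 dp:

115.6022 g


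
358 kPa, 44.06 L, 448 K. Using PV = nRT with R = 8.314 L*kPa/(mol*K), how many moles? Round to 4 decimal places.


PV = nRT, solve for n = PV / (RT).
PV = 358 * 44.06 = 15773.48
RT = 8.314 * 448 = 3724.672
n = 15773.48 / 3724.672
n = 4.23486417 mol, rounded to 4 dp:

4.2349 mol


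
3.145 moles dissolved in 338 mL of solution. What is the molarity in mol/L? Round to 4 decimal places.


Convert volume to liters: V_L = V_mL / 1000.
V_L = 338 / 1000 = 0.338 L
M = n / V_L = 3.145 / 0.338
M = 9.30473373 mol/L, rounded to 4 dp:

9.3047 mol/L


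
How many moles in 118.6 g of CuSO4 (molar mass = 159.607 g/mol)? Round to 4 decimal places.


n = mass / M
n = 118.6 / 159.607
n = 0.74307518 mol, rounded to 4 dp:

0.7431 mol


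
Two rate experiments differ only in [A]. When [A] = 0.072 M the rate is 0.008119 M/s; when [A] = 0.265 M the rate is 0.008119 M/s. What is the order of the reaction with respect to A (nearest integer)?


Rate is proportional to [A]^n, so rate2/rate1 = ([A]2/[A]1)^n. Take logs to solve for n.
rate2/rate1 = 0.008119 / 0.008119 = 1.0
[A]2/[A]1 = 0.265 / 0.072 = 3.6806
n = ln(1.0) / ln(3.6806) = 0.0
Nearest integer order:

0


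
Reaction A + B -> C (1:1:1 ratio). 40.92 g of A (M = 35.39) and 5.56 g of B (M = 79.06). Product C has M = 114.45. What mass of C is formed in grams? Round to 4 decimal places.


Find moles of each reactant; the smaller value is the limiting reagent in a 1:1:1 reaction, so moles_C equals moles of the limiter.
n_A = mass_A / M_A = 40.92 / 35.39 = 1.156259 mol
n_B = mass_B / M_B = 5.56 / 79.06 = 0.070326 mol
Limiting reagent: B (smaller), n_limiting = 0.070326 mol
mass_C = n_limiting * M_C = 0.070326 * 114.45
mass_C = 8.0488107 g, rounded to 4 dp:

8.0488 g


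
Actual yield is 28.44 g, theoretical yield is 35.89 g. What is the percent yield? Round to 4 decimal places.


% yield = 100 * actual / theoretical
% yield = 100 * 28.44 / 35.89
% yield = 79.24212873 %, rounded to 4 dp:

79.2421 %


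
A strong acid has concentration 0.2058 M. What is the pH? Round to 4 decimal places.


A strong acid dissociates completely, so [H+] equals the given concentration.
pH = -log10([H+]) = -log10(0.2058)
pH = 0.68655463, rounded to 4 dp:

0.6866


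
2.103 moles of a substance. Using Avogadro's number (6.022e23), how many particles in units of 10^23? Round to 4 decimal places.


N = n * NA, then divide by 1e23 for the requested units.
N / 1e23 = n * 6.022
N / 1e23 = 2.103 * 6.022
N / 1e23 = 12.664266, rounded to 4 dp:

12.6643


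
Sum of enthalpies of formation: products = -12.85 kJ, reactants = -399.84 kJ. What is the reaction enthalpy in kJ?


dH_rxn = sum(dH_f products) - sum(dH_f reactants)
dH_rxn = -12.85 - (-399.84)
dH_rxn = 386.99 kJ:

386.99 kJ


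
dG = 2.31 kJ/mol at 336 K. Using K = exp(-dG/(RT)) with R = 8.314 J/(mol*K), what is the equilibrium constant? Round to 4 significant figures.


dG is in kJ/mol; multiply by 1000 to match R in J/(mol*K).
RT = 8.314 * 336 = 2793.504 J/mol
exponent = -dG*1000 / (RT) = -(2.31*1000) / 2793.504 = -0.82691845
K = exp(-0.82691845)
K = 0.43739507, rounded to 4 significant figures:

0.4374


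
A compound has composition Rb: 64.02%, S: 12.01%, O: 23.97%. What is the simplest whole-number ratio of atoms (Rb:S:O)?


Assume 100 g of compound, divide each mass% by atomic mass to get moles, then normalize by the smallest to get a raw atom ratio.
Moles per 100 g: Rb: 64.02/85.468 = 0.7491, S: 12.01/32.065 = 0.3746, O: 23.97/15.999 = 1.4982
Raw ratio (divide by min = 0.3746): Rb: 2.0, S: 1.0, O: 4.0
Multiply by 1 to clear fractions: Rb: 2.0 ~= 2, S: 1.0 ~= 1, O: 4.0 ~= 4
Reduce by GCD to get the simplest whole-number ratio:

2:1:4


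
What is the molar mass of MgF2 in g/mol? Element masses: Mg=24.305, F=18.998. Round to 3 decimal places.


M = sum(count * atomic_mass) over atoms.
M = 1*24.305 + 2*18.998
M = 24.305 + 37.996
M = 62.301 g/mol, rounded to 3 dp:

62.301 g/mol


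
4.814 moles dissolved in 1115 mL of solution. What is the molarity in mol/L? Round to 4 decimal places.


Convert volume to liters: V_L = V_mL / 1000.
V_L = 1115 / 1000 = 1.115 L
M = n / V_L = 4.814 / 1.115
M = 4.31748879 mol/L, rounded to 4 dp:

4.3175 mol/L


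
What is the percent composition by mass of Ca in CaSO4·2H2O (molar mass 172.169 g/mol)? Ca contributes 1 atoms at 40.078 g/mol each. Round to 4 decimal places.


pct = 100 * (n_elem * M_elem) / M_total
mass_contribution = 1 * 40.078 = 40.078 g/mol
pct = 100 * 40.078 / 172.169
pct = 23.27829052 %, rounded to 4 dp:

23.2783 %


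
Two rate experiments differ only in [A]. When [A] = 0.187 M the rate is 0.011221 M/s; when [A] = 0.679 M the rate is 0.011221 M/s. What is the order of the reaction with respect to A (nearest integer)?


Rate is proportional to [A]^n, so rate2/rate1 = ([A]2/[A]1)^n. Take logs to solve for n.
rate2/rate1 = 0.011221 / 0.011221 = 1.0
[A]2/[A]1 = 0.679 / 0.187 = 3.631
n = ln(1.0) / ln(3.631) = 0.0
Nearest integer order:

0


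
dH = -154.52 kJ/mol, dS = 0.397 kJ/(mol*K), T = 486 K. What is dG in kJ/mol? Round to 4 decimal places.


Gibbs: dG = dH - T*dS (consistent units, dS already in kJ/(mol*K)).
T*dS = 486 * 0.397 = 192.942
dG = -154.52 - (192.942)
dG = -347.462 kJ/mol, rounded to 4 dp:

-347.4620 kJ/mol


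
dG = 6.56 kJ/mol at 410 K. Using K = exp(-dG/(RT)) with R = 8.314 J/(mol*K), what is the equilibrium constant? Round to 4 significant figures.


dG is in kJ/mol; multiply by 1000 to match R in J/(mol*K).
RT = 8.314 * 410 = 3408.74 J/mol
exponent = -dG*1000 / (RT) = -(6.56*1000) / 3408.74 = -1.92446476
K = exp(-1.92446476)
K = 0.14595386, rounded to 4 significant figures:

0.1460


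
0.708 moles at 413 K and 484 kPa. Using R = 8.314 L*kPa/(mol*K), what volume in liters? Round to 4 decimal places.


PV = nRT, solve for V = nRT / P.
nRT = 0.708 * 8.314 * 413 = 2431.0469
V = 2431.0469 / 484
V = 5.02282417 L, rounded to 4 dp:

5.0228 L


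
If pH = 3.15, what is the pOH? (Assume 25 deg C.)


At 25 deg C, pH + pOH = 14.
pOH = 14 - pH = 14 - 3.15
pOH = 10.85:

10.85


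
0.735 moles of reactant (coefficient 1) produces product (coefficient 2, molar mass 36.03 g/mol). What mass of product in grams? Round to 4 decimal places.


Use the coefficient ratio to convert reactant moles to product moles, then multiply by the product's molar mass.
moles_P = moles_R * (coeff_P / coeff_R) = 0.735 * (2/1) = 1.47
mass_P = moles_P * M_P = 1.47 * 36.03
mass_P = 52.9641 g, rounded to 4 dp:

52.9641 g


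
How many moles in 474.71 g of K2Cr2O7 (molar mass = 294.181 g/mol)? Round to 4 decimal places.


n = mass / M
n = 474.71 / 294.181
n = 1.61366642 mol, rounded to 4 dp:

1.6137 mol


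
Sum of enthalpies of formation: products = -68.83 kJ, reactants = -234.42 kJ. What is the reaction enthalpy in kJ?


dH_rxn = sum(dH_f products) - sum(dH_f reactants)
dH_rxn = -68.83 - (-234.42)
dH_rxn = 165.59 kJ:

165.59 kJ


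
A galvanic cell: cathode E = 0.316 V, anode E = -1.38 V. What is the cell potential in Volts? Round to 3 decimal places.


Standard cell potential: E_cell = E_cathode - E_anode.
E_cell = 0.316 - (-1.38)
E_cell = 1.696 V, rounded to 3 dp:

1.696 V


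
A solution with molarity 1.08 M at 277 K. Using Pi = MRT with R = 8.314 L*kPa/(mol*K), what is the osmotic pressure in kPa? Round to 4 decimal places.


Osmotic pressure (van't Hoff): Pi = M*R*T.
RT = 8.314 * 277 = 2302.978
Pi = 1.08 * 2302.978
Pi = 2487.21624 kPa, rounded to 4 dp:

2487.2162 kPa


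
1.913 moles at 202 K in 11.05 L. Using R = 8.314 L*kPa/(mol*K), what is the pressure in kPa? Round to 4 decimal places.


PV = nRT, solve for P = nRT / V.
nRT = 1.913 * 8.314 * 202 = 3212.7458
P = 3212.7458 / 11.05
P = 290.74622624 kPa, rounded to 4 dp:

290.7462 kPa


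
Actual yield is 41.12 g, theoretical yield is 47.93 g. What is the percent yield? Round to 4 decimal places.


% yield = 100 * actual / theoretical
% yield = 100 * 41.12 / 47.93
% yield = 85.79177968 %, rounded to 4 dp:

85.7918 %


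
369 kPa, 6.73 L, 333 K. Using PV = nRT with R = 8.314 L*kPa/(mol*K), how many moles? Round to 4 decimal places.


PV = nRT, solve for n = PV / (RT).
PV = 369 * 6.73 = 2483.37
RT = 8.314 * 333 = 2768.562
n = 2483.37 / 2768.562
n = 0.89698912 mol, rounded to 4 dp:

0.8970 mol


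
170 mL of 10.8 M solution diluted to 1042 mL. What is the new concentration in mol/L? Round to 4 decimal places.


Dilution: M1*V1 = M2*V2, solve for M2.
M2 = M1*V1 / V2
M2 = 10.8 * 170 / 1042
M2 = 1836.0 / 1042
M2 = 1.76199616 mol/L, rounded to 4 dp:

1.7620 mol/L


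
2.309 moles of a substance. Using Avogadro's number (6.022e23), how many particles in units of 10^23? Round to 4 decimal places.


N = n * NA, then divide by 1e23 for the requested units.
N / 1e23 = n * 6.022
N / 1e23 = 2.309 * 6.022
N / 1e23 = 13.904798, rounded to 4 dp:

13.9048


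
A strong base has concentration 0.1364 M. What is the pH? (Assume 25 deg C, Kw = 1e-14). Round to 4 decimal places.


A strong base dissociates completely, so [OH-] equals the given concentration.
pOH = -log10([OH-]) = -log10(0.1364) = 0.865186
pH = 14 - pOH = 14 - 0.865186
pH = 13.134814, rounded to 4 dp:

13.1348


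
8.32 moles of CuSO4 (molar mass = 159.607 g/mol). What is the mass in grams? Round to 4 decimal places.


mass = n * M
mass = 8.32 * 159.607
mass = 1327.93024 g, rounded to 4 dp:

1327.9302 g


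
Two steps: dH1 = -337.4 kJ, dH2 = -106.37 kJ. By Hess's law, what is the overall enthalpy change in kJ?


Hess's law: enthalpy is a state function, so add the step enthalpies.
dH_total = dH1 + dH2 = -337.4 + (-106.37)
dH_total = -443.77 kJ:

-443.77 kJ


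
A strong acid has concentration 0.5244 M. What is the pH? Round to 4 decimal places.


A strong acid dissociates completely, so [H+] equals the given concentration.
pH = -log10([H+]) = -log10(0.5244)
pH = 0.28033732, rounded to 4 dp:

0.2803


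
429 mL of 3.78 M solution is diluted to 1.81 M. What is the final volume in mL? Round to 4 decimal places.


Dilution: M1*V1 = M2*V2, solve for V2.
V2 = M1*V1 / M2
V2 = 3.78 * 429 / 1.81
V2 = 1621.62 / 1.81
V2 = 895.92265193 mL, rounded to 4 dp:

895.9227 mL


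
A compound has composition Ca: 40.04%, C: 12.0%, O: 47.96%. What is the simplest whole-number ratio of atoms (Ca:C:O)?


Assume 100 g of compound, divide each mass% by atomic mass to get moles, then normalize by the smallest to get a raw atom ratio.
Moles per 100 g: Ca: 40.04/40.078 = 0.9991, C: 12.0/12.011 = 0.9991, O: 47.96/15.999 = 2.9977
Raw ratio (divide by min = 0.9991): Ca: 1.0, C: 1.0, O: 3.001
Multiply by 1 to clear fractions: Ca: 1.0 ~= 1, C: 1.0 ~= 1, O: 3.001 ~= 3
Reduce by GCD to get the simplest whole-number ratio:

1:1:3


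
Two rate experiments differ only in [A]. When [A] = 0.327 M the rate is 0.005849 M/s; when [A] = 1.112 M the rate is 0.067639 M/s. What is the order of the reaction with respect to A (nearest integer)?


Rate is proportional to [A]^n, so rate2/rate1 = ([A]2/[A]1)^n. Take logs to solve for n.
rate2/rate1 = 0.067639 / 0.005849 = 11.5642
[A]2/[A]1 = 1.112 / 0.327 = 3.4006
n = ln(11.5642) / ln(3.4006) = 2.0
Nearest integer order:

2


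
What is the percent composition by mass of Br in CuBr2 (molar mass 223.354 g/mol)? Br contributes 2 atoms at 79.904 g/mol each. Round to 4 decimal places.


pct = 100 * (n_elem * M_elem) / M_total
mass_contribution = 2 * 79.904 = 159.808 g/mol
pct = 100 * 159.808 / 223.354
pct = 71.54919992 %, rounded to 4 dp:

71.5492 %


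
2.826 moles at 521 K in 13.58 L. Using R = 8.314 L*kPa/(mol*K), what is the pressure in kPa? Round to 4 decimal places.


PV = nRT, solve for P = nRT / V.
nRT = 2.826 * 8.314 * 521 = 12241.0846
P = 12241.0846 / 13.58
P = 901.4053461 kPa, rounded to 4 dp:

901.4053 kPa


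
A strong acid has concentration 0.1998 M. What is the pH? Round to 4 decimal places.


A strong acid dissociates completely, so [H+] equals the given concentration.
pH = -log10([H+]) = -log10(0.1998)
pH = 0.69940452, rounded to 4 dp:

0.6994


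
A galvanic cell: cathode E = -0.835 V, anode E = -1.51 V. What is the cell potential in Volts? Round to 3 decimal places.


Standard cell potential: E_cell = E_cathode - E_anode.
E_cell = -0.835 - (-1.51)
E_cell = 0.675 V, rounded to 3 dp:

0.675 V


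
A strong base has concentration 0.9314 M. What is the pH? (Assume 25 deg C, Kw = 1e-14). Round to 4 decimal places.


A strong base dissociates completely, so [OH-] equals the given concentration.
pOH = -log10([OH-]) = -log10(0.9314) = 0.030864
pH = 14 - pOH = 14 - 0.030864
pH = 13.969136, rounded to 4 dp:

13.9691


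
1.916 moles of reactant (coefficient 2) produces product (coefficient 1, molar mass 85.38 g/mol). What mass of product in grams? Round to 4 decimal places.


Use the coefficient ratio to convert reactant moles to product moles, then multiply by the product's molar mass.
moles_P = moles_R * (coeff_P / coeff_R) = 1.916 * (1/2) = 0.958
mass_P = moles_P * M_P = 0.958 * 85.38
mass_P = 81.79404 g, rounded to 4 dp:

81.7940 g


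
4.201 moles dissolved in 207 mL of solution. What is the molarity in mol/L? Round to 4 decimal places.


Convert volume to liters: V_L = V_mL / 1000.
V_L = 207 / 1000 = 0.207 L
M = n / V_L = 4.201 / 0.207
M = 20.29468599 mol/L, rounded to 4 dp:

20.2947 mol/L


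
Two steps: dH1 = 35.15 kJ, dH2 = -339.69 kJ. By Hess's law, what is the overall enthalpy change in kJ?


Hess's law: enthalpy is a state function, so add the step enthalpies.
dH_total = dH1 + dH2 = 35.15 + (-339.69)
dH_total = -304.54 kJ:

-304.54 kJ


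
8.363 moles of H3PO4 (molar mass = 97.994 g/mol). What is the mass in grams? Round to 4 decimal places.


mass = n * M
mass = 8.363 * 97.994
mass = 819.523822 g, rounded to 4 dp:

819.5238 g


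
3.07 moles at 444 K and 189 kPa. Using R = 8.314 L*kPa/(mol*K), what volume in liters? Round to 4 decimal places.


PV = nRT, solve for V = nRT / P.
nRT = 3.07 * 8.314 * 444 = 11332.6471
V = 11332.6471 / 189
V = 59.96109577 L, rounded to 4 dp:

59.9611 L


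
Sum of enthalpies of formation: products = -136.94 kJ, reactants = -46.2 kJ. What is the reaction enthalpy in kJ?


dH_rxn = sum(dH_f products) - sum(dH_f reactants)
dH_rxn = -136.94 - (-46.2)
dH_rxn = -90.74 kJ:

-90.74 kJ


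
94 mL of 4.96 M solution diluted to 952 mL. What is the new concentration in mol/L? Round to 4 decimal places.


Dilution: M1*V1 = M2*V2, solve for M2.
M2 = M1*V1 / V2
M2 = 4.96 * 94 / 952
M2 = 466.24 / 952
M2 = 0.4897479 mol/L, rounded to 4 dp:

0.4897 mol/L


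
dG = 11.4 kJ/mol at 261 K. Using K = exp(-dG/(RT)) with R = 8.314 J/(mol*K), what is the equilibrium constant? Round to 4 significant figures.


dG is in kJ/mol; multiply by 1000 to match R in J/(mol*K).
RT = 8.314 * 261 = 2169.954 J/mol
exponent = -dG*1000 / (RT) = -(11.4*1000) / 2169.954 = -5.25356759
K = exp(-5.25356759)
K = 0.0052288308, rounded to 4 significant figures:

0.005229


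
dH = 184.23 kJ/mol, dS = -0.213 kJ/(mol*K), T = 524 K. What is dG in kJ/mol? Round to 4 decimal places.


Gibbs: dG = dH - T*dS (consistent units, dS already in kJ/(mol*K)).
T*dS = 524 * -0.213 = -111.612
dG = 184.23 - (-111.612)
dG = 295.842 kJ/mol, rounded to 4 dp:

295.8420 kJ/mol


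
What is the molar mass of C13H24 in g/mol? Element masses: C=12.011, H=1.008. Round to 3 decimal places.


M = sum(count * atomic_mass) over atoms.
M = 13*12.011 + 24*1.008
M = 156.143 + 24.192
M = 180.335 g/mol, rounded to 3 dp:

180.335 g/mol


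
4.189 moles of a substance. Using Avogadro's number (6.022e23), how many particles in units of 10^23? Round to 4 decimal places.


N = n * NA, then divide by 1e23 for the requested units.
N / 1e23 = n * 6.022
N / 1e23 = 4.189 * 6.022
N / 1e23 = 25.226158, rounded to 4 dp:

25.2262


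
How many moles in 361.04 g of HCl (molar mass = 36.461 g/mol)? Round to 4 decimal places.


n = mass / M
n = 361.04 / 36.461
n = 9.90208716 mol, rounded to 4 dp:

9.9021 mol


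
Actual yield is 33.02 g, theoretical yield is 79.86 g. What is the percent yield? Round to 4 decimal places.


% yield = 100 * actual / theoretical
% yield = 100 * 33.02 / 79.86
% yield = 41.34735788 %, rounded to 4 dp:

41.3474 %


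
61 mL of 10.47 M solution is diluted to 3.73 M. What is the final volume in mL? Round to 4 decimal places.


Dilution: M1*V1 = M2*V2, solve for V2.
V2 = M1*V1 / M2
V2 = 10.47 * 61 / 3.73
V2 = 638.67 / 3.73
V2 = 171.22520107 mL, rounded to 4 dp:

171.2252 mL


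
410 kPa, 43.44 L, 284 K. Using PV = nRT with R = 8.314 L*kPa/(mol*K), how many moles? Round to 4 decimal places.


PV = nRT, solve for n = PV / (RT).
PV = 410 * 43.44 = 17810.4
RT = 8.314 * 284 = 2361.176
n = 17810.4 / 2361.176
n = 7.54302094 mol, rounded to 4 dp:

7.5430 mol


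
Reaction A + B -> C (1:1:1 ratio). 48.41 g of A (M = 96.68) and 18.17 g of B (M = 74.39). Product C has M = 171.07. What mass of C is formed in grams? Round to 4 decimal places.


Find moles of each reactant; the smaller value is the limiting reagent in a 1:1:1 reaction, so moles_C equals moles of the limiter.
n_A = mass_A / M_A = 48.41 / 96.68 = 0.500724 mol
n_B = mass_B / M_B = 18.17 / 74.39 = 0.244253 mol
Limiting reagent: B (smaller), n_limiting = 0.244253 mol
mass_C = n_limiting * M_C = 0.244253 * 171.07
mass_C = 41.78436071 g, rounded to 4 dp:

41.7844 g


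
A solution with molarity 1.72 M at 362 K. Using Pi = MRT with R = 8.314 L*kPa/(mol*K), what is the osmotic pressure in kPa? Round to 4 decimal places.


Osmotic pressure (van't Hoff): Pi = M*R*T.
RT = 8.314 * 362 = 3009.668
Pi = 1.72 * 3009.668
Pi = 5176.62896 kPa, rounded to 4 dp:

5176.6290 kPa


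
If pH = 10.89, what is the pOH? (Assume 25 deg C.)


At 25 deg C, pH + pOH = 14.
pOH = 14 - pH = 14 - 10.89
pOH = 3.11:

3.11


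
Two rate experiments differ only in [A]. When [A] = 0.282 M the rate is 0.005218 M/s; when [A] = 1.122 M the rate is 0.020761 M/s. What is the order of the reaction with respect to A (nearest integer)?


Rate is proportional to [A]^n, so rate2/rate1 = ([A]2/[A]1)^n. Take logs to solve for n.
rate2/rate1 = 0.020761 / 0.005218 = 3.9787
[A]2/[A]1 = 1.122 / 0.282 = 3.9787
n = ln(3.9787) / ln(3.9787) = 1.0
Nearest integer order:

1


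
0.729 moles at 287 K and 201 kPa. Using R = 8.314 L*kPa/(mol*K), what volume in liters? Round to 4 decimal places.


PV = nRT, solve for V = nRT / P.
nRT = 0.729 * 8.314 * 287 = 1739.48
V = 1739.48 / 201
V = 8.65412935 L, rounded to 4 dp:

8.6541 L


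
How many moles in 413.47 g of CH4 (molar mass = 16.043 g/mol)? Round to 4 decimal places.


n = mass / M
n = 413.47 / 16.043
n = 25.77261111 mol, rounded to 4 dp:

25.7726 mol


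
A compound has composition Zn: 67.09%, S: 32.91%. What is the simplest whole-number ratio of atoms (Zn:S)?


Assume 100 g of compound, divide each mass% by atomic mass to get moles, then normalize by the smallest to get a raw atom ratio.
Moles per 100 g: Zn: 67.09/65.38 = 1.0262, S: 32.91/32.065 = 1.0264
Raw ratio (divide by min = 1.0262): Zn: 1.0, S: 1.0
Multiply by 1 to clear fractions: Zn: 1.0 ~= 1, S: 1.0 ~= 1
Reduce by GCD to get the simplest whole-number ratio:

1:1


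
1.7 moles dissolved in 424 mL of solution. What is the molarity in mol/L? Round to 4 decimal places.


Convert volume to liters: V_L = V_mL / 1000.
V_L = 424 / 1000 = 0.424 L
M = n / V_L = 1.7 / 0.424
M = 4.00943396 mol/L, rounded to 4 dp:

4.0094 mol/L


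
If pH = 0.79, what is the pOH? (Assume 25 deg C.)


At 25 deg C, pH + pOH = 14.
pOH = 14 - pH = 14 - 0.79
pOH = 13.21:

13.21


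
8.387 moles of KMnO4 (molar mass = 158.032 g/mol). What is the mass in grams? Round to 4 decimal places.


mass = n * M
mass = 8.387 * 158.032
mass = 1325.414384 g, rounded to 4 dp:

1325.4144 g


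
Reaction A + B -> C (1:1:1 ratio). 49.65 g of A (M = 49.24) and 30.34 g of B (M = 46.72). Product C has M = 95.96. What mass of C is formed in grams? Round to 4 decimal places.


Find moles of each reactant; the smaller value is the limiting reagent in a 1:1:1 reaction, so moles_C equals moles of the limiter.
n_A = mass_A / M_A = 49.65 / 49.24 = 1.008327 mol
n_B = mass_B / M_B = 30.34 / 46.72 = 0.649401 mol
Limiting reagent: B (smaller), n_limiting = 0.649401 mol
mass_C = n_limiting * M_C = 0.649401 * 95.96
mass_C = 62.31651996 g, rounded to 4 dp:

62.3165 g


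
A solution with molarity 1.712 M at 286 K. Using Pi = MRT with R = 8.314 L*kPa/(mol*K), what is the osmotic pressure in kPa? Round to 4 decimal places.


Osmotic pressure (van't Hoff): Pi = M*R*T.
RT = 8.314 * 286 = 2377.804
Pi = 1.712 * 2377.804
Pi = 4070.800448 kPa, rounded to 4 dp:

4070.8004 kPa


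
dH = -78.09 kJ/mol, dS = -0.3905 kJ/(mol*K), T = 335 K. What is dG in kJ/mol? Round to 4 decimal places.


Gibbs: dG = dH - T*dS (consistent units, dS already in kJ/(mol*K)).
T*dS = 335 * -0.3905 = -130.8175
dG = -78.09 - (-130.8175)
dG = 52.7275 kJ/mol, rounded to 4 dp:

52.7275 kJ/mol


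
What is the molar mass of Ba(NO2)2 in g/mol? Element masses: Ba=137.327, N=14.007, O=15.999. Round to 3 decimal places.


M = sum(count * atomic_mass) over atoms.
M = 1*137.327 + 2*14.007 + 4*15.999
M = 137.327 + 28.014 + 63.996
M = 229.337 g/mol, rounded to 3 dp:

229.337 g/mol


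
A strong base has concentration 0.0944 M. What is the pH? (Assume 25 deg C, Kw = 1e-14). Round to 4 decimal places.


A strong base dissociates completely, so [OH-] equals the given concentration.
pOH = -log10([OH-]) = -log10(0.0944) = 1.025028
pH = 14 - pOH = 14 - 1.025028
pH = 12.974972, rounded to 4 dp:

12.9750


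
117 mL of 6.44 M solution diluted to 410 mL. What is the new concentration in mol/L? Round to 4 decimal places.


Dilution: M1*V1 = M2*V2, solve for M2.
M2 = M1*V1 / V2
M2 = 6.44 * 117 / 410
M2 = 753.48 / 410
M2 = 1.8377561 mol/L, rounded to 4 dp:

1.8378 mol/L


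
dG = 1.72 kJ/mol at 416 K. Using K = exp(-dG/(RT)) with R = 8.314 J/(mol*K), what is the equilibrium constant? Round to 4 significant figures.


dG is in kJ/mol; multiply by 1000 to match R in J/(mol*K).
RT = 8.314 * 416 = 3458.624 J/mol
exponent = -dG*1000 / (RT) = -(1.72*1000) / 3458.624 = -0.4973076
K = exp(-0.4973076)
K = 0.60816588, rounded to 4 significant figures:

0.6082


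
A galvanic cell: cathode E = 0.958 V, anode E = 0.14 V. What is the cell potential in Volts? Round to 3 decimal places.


Standard cell potential: E_cell = E_cathode - E_anode.
E_cell = 0.958 - (0.14)
E_cell = 0.818 V, rounded to 3 dp:

0.818 V


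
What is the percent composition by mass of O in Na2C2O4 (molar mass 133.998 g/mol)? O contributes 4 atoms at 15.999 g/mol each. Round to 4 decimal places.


pct = 100 * (n_elem * M_elem) / M_total
mass_contribution = 4 * 15.999 = 63.996 g/mol
pct = 100 * 63.996 / 133.998
pct = 47.75892177 %, rounded to 4 dp:

47.7589 %


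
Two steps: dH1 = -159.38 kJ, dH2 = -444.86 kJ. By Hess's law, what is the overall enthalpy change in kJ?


Hess's law: enthalpy is a state function, so add the step enthalpies.
dH_total = dH1 + dH2 = -159.38 + (-444.86)
dH_total = -604.24 kJ:

-604.24 kJ


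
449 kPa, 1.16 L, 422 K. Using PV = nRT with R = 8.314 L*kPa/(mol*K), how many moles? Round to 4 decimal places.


PV = nRT, solve for n = PV / (RT).
PV = 449 * 1.16 = 520.84
RT = 8.314 * 422 = 3508.508
n = 520.84 / 3508.508
n = 0.14845057 mol, rounded to 4 dp:

0.1485 mol


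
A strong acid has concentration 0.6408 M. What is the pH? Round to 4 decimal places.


A strong acid dissociates completely, so [H+] equals the given concentration.
pH = -log10([H+]) = -log10(0.6408)
pH = 0.1932775, rounded to 4 dp:

0.1933


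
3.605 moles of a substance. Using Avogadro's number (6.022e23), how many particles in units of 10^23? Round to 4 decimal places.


N = n * NA, then divide by 1e23 for the requested units.
N / 1e23 = n * 6.022
N / 1e23 = 3.605 * 6.022
N / 1e23 = 21.70931, rounded to 4 dp:

21.7093


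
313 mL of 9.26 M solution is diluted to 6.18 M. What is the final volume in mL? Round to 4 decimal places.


Dilution: M1*V1 = M2*V2, solve for V2.
V2 = M1*V1 / M2
V2 = 9.26 * 313 / 6.18
V2 = 2898.38 / 6.18
V2 = 468.99352751 mL, rounded to 4 dp:

468.9935 mL


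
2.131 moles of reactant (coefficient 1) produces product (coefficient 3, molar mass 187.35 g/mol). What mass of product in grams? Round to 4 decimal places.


Use the coefficient ratio to convert reactant moles to product moles, then multiply by the product's molar mass.
moles_P = moles_R * (coeff_P / coeff_R) = 2.131 * (3/1) = 6.393
mass_P = moles_P * M_P = 6.393 * 187.35
mass_P = 1197.72855 g, rounded to 4 dp:

1197.7286 g


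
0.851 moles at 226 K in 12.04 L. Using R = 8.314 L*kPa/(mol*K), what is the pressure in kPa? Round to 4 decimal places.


PV = nRT, solve for P = nRT / V.
nRT = 0.851 * 8.314 * 226 = 1598.9984
P = 1598.9984 / 12.04
P = 132.80717608 kPa, rounded to 4 dp:

132.8072 kPa


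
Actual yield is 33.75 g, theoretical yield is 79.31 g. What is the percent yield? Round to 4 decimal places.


% yield = 100 * actual / theoretical
% yield = 100 * 33.75 / 79.31
% yield = 42.55453285 %, rounded to 4 dp:

42.5545 %


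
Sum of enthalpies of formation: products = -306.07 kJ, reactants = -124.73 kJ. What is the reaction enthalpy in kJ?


dH_rxn = sum(dH_f products) - sum(dH_f reactants)
dH_rxn = -306.07 - (-124.73)
dH_rxn = -181.34 kJ:

-181.34 kJ


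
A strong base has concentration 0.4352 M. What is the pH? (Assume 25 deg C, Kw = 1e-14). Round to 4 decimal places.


A strong base dissociates completely, so [OH-] equals the given concentration.
pOH = -log10([OH-]) = -log10(0.4352) = 0.361311
pH = 14 - pOH = 14 - 0.361311
pH = 13.638689, rounded to 4 dp:

13.6387


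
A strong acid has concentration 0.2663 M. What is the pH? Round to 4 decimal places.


A strong acid dissociates completely, so [H+] equals the given concentration.
pH = -log10([H+]) = -log10(0.2663)
pH = 0.57462883, rounded to 4 dp:

0.5746


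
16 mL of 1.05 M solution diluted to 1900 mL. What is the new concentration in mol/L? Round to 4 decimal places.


Dilution: M1*V1 = M2*V2, solve for M2.
M2 = M1*V1 / V2
M2 = 1.05 * 16 / 1900
M2 = 16.8 / 1900
M2 = 0.00884211 mol/L, rounded to 4 dp:

0.0088 mol/L


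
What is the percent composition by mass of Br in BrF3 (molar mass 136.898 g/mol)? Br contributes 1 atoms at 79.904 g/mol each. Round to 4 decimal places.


pct = 100 * (n_elem * M_elem) / M_total
mass_contribution = 1 * 79.904 = 79.904 g/mol
pct = 100 * 79.904 / 136.898
pct = 58.36754372 %, rounded to 4 dp:

58.3675 %


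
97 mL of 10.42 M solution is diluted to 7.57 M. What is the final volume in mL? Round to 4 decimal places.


Dilution: M1*V1 = M2*V2, solve for V2.
V2 = M1*V1 / M2
V2 = 10.42 * 97 / 7.57
V2 = 1010.74 / 7.57
V2 = 133.51915456 mL, rounded to 4 dp:

133.5192 mL


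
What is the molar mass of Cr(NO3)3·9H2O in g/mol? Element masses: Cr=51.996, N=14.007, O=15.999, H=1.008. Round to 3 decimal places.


M = sum(count * atomic_mass) over atoms.
M = 1*51.996 + 3*14.007 + 18*15.999 + 18*1.008
M = 51.996 + 42.021 + 287.982 + 18.144
M = 400.143 g/mol, rounded to 3 dp:

400.143 g/mol


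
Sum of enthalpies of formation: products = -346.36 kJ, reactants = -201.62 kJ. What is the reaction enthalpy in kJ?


dH_rxn = sum(dH_f products) - sum(dH_f reactants)
dH_rxn = -346.36 - (-201.62)
dH_rxn = -144.74 kJ:

-144.74 kJ


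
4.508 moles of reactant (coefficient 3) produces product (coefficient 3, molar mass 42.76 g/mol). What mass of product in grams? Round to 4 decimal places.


Use the coefficient ratio to convert reactant moles to product moles, then multiply by the product's molar mass.
moles_P = moles_R * (coeff_P / coeff_R) = 4.508 * (3/3) = 4.508
mass_P = moles_P * M_P = 4.508 * 42.76
mass_P = 192.76208 g, rounded to 4 dp:

192.7621 g


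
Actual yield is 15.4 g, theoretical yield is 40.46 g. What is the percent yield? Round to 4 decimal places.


% yield = 100 * actual / theoretical
% yield = 100 * 15.4 / 40.46
% yield = 38.06228374 %, rounded to 4 dp:

38.0623 %


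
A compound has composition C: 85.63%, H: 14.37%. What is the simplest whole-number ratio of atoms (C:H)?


Assume 100 g of compound, divide each mass% by atomic mass to get moles, then normalize by the smallest to get a raw atom ratio.
Moles per 100 g: C: 85.63/12.011 = 7.1293, H: 14.37/1.008 = 14.256
Raw ratio (divide by min = 7.1293): C: 1.0, H: 2.0
Multiply by 1 to clear fractions: C: 1.0 ~= 1, H: 2.0 ~= 2
Reduce by GCD to get the simplest whole-number ratio:

1:2


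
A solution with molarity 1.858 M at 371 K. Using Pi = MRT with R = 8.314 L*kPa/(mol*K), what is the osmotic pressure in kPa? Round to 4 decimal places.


Osmotic pressure (van't Hoff): Pi = M*R*T.
RT = 8.314 * 371 = 3084.494
Pi = 1.858 * 3084.494
Pi = 5730.989852 kPa, rounded to 4 dp:

5730.9899 kPa


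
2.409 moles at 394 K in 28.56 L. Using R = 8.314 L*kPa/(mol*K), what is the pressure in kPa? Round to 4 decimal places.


PV = nRT, solve for P = nRT / V.
nRT = 2.409 * 8.314 * 394 = 7891.1998
P = 7891.1998 / 28.56
P = 276.30251401 kPa, rounded to 4 dp:

276.3025 kPa


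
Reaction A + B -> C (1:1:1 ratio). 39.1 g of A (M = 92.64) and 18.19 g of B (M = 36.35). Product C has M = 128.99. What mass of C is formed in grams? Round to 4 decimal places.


Find moles of each reactant; the smaller value is the limiting reagent in a 1:1:1 reaction, so moles_C equals moles of the limiter.
n_A = mass_A / M_A = 39.1 / 92.64 = 0.422064 mol
n_B = mass_B / M_B = 18.19 / 36.35 = 0.500413 mol
Limiting reagent: A (smaller), n_limiting = 0.422064 mol
mass_C = n_limiting * M_C = 0.422064 * 128.99
mass_C = 54.44203536 g, rounded to 4 dp:

54.4420 g


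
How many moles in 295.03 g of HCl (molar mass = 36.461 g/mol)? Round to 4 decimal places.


n = mass / M
n = 295.03 / 36.461
n = 8.09165958 mol, rounded to 4 dp:

8.0917 mol


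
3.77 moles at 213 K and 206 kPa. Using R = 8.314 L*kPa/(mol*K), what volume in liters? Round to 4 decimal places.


PV = nRT, solve for V = nRT / P.
nRT = 3.77 * 8.314 * 213 = 6676.2251
V = 6676.2251 / 206
V = 32.40885971 L, rounded to 4 dp:

32.4089 L


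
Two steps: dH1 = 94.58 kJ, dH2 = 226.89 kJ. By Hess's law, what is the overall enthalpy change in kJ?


Hess's law: enthalpy is a state function, so add the step enthalpies.
dH_total = dH1 + dH2 = 94.58 + (226.89)
dH_total = 321.47 kJ:

321.47 kJ


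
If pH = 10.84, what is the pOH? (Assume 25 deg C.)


At 25 deg C, pH + pOH = 14.
pOH = 14 - pH = 14 - 10.84
pOH = 3.16:

3.16


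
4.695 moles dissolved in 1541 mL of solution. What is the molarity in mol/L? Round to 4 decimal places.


Convert volume to liters: V_L = V_mL / 1000.
V_L = 1541 / 1000 = 1.541 L
M = n / V_L = 4.695 / 1.541
M = 3.04672291 mol/L, rounded to 4 dp:

3.0467 mol/L
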